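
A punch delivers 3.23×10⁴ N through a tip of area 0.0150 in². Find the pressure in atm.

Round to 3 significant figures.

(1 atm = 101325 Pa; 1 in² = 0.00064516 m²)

0.0150 in² × 0.00064516 → 9.6774×10⁻⁶ m²
P = F / A = 32300 N / 9.6774×10⁻⁶ m² = 3.33767×10⁹ Pa
3.33767×10⁹ Pa ÷ (101325 Pa/atm) = 32940.2 atm

3.29×10⁴ atm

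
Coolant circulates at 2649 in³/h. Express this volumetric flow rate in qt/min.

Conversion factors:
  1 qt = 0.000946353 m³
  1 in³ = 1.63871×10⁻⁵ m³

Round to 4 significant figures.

0.7645 qt/min

2649 in³/h × 1.63871×10⁻⁵ m³/in³ ÷ 3600 s/h = 1.20582×10⁻⁵ m³/s
1.20582×10⁻⁵ m³/s ÷ 0.000946353 m³/qt × 60 s/min = 0.764505 qt/min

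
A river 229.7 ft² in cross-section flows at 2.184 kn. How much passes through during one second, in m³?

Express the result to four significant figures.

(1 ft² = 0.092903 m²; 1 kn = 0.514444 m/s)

2.184 kn × 0.514444 = 1.12355 m/s
229.7 ft² × 0.092903 = 21.3398 m²
V = v × A × t = 1.12355 m/s × 21.3398 m² × 1 s = 23.9763 m³

23.98 m³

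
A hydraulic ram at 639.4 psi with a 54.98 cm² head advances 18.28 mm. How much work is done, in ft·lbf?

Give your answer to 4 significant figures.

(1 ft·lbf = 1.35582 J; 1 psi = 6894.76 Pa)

326.8 ft·lbf

639.4 psi → 4.40851×10⁶ Pa
54.98 cm² → 0.005498 m²
F = P × A = 4.40851×10⁶ × 0.005498 = 24238 N
18.28 mm → 0.01828 m
W = F × d = 24238 × 0.01828 = 443.071 J
In ft·lbf: 443.071 / 1.35582 = 326.792 ft·lbf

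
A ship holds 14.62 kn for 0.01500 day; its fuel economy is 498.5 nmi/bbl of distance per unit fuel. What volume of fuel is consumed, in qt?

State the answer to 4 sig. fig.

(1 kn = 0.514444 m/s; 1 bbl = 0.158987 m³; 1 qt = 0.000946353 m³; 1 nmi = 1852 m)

14.62 kn → 7.52117 m/s
0.01500 day → 1296 s
d = v × t = 7.52117 × 1296 = 9747.44 m
498.5 nmi/bbl → 5.8069×10⁶ m/m³
V = d / (distance per unit fuel) = 9747.44 / 5.8069×10⁶ = 0.0016786 m³
In qt: 0.0016786 / 0.000946353 = 1.77376 qt

1.774 qt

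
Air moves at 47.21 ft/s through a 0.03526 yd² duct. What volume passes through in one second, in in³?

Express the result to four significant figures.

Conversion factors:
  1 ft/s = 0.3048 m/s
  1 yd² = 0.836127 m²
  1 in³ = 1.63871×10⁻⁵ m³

2.589×10⁴ in³

47.21 ft/s × 0.3048 → 14.3896 m/s
0.03526 yd² × 0.836127 → 0.0294818 m²
V = v × A × t = 14.3896 m/s × 0.0294818 m² × 1 s = 0.424231 m³
0.424231 m³ ÷ (1.63871×10⁻⁵ m³/in³) = 25888.1 in³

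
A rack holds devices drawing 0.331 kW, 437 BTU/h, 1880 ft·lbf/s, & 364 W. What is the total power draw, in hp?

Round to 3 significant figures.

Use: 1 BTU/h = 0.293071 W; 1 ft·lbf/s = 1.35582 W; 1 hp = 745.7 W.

4.52 hp

0.331 kW × 1000 = 331 W
437 BTU/h × 0.293071 = 128.072 W
1880 ft·lbf/s × 1.35582 = 2548.94 W
364 W (already W)
Sum: 331 + 128.072 + 2548.94 + 364 = 3372.01 W
In hp: 3372.01 / 745.7 = 4.52194 hp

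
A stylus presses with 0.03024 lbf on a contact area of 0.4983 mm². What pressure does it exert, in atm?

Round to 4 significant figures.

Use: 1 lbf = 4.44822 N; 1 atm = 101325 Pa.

2.664 atm

0.03024 lbf × 4.44822 → 0.134514 N
0.4983 mm² × 10⁻⁶ → 4.983×10⁻⁷ m²
P = F / A = 0.134514 N / 4.983×10⁻⁷ m² = 269946 Pa
269946 Pa ÷ (101325 Pa/atm) = 2.66416 atm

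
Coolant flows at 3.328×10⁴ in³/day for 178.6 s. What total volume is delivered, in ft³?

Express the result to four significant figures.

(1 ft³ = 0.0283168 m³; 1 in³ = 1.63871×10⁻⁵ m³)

0.03981 ft³

3.328×10⁴ in³/day → 6.31207×10⁻⁶ m³/s
V = Q × t = 6.31207×10⁻⁶ × 178.6 = 0.00112734 m³
In ft³: 0.00112734 / 0.0283168 = 0.0398117 ft³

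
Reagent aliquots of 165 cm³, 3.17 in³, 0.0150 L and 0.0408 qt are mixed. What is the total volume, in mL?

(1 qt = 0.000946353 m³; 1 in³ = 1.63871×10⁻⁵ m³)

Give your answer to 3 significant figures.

271 mL

165 cm³ × 10⁻⁶ = 1.65×10⁻⁴ m³
3.17 in³ × 1.63871×10⁻⁵ = 5.19471×10⁻⁵ m³
0.0150 L × 0.001 = 1.5×10⁻⁵ m³
0.0408 qt × 0.000946353 = 3.86112×10⁻⁵ m³
Combined: 1.65×10⁻⁴ + 5.19471×10⁻⁵ + 1.5×10⁻⁵ + 3.86112×10⁻⁵ = 2.70558×10⁻⁴ m³
In mL: 2.70558×10⁻⁴ / 10⁻⁶ = 270.558 mL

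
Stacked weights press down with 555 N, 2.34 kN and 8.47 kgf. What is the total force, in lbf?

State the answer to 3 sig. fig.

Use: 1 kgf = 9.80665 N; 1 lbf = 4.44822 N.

555 N (already N)
2.34 kN × 1000 = 2340 N
8.47 kgf × 9.80665 = 83.0623 N
Sum: 555 + 2340 + 83.0623 = 2978.06 N
In lbf: 2978.06 / 4.44822 = 669.495 lbf

669 lbf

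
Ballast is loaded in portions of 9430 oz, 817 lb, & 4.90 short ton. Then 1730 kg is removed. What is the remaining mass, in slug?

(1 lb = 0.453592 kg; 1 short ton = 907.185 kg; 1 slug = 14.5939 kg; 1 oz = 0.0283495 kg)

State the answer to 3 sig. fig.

230 slug

9430 oz × 0.0283495 = 267.336 kg
817 lb × 0.453592 = 370.585 kg
4.90 short ton × 907.185 = 4445.21 kg
1730 kg (already kg)
Result: 267.336 + 370.585 + 4445.21 − 1730 = 3353.13 kg
In slug: 3353.13 / 14.5939 = 229.762 slug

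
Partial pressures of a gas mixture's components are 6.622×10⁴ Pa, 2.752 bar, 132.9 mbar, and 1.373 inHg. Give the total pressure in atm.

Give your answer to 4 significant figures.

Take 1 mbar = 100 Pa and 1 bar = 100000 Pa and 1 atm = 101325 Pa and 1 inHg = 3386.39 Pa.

3.547 atm

6.622×10⁴ Pa (already Pa)
2.752 bar × 100000 = 275200 Pa
132.9 mbar × 100 = 13290 Pa
1.373 inHg × 3386.39 = 4649.51 Pa
Sum: 66220 + 275200 + 13290 + 4649.51 = 359360 Pa
In atm: 359360 / 101325 = 3.54661 atm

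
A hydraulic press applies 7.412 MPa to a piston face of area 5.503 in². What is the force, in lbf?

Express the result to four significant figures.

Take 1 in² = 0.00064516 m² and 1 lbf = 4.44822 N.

5916 lbf

7.412 MPa × 1000000 = 7.412×10⁶ Pa
5.503 in² × 0.00064516 = 0.00355032 m²
F = P × A = 7.412×10⁶ Pa × 0.00355032 m² = 26315 N
26315 N ÷ (4.44822 N/lbf) = 5915.85 lbf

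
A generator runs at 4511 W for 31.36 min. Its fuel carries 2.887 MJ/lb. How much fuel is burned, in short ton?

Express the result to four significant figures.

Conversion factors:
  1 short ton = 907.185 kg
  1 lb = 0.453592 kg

0.001470 short ton

31.36 min → 1881.6 s
E = P × t = 4511 × 1881.6 = 8.4879×10⁶ J
2.887 MJ/lb → 6.36475×10⁶ J/kg
m = E / e_s = 8.4879×10⁶ / 6.36475×10⁶ = 1.33358 kg
In short ton: 1.33358 / 907.185 = 0.00147002 short ton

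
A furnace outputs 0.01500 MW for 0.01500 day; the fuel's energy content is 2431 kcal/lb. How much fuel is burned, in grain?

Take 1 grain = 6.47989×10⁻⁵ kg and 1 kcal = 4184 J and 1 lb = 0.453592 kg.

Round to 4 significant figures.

1.338×10⁴ grain

0.01500 MW → 15000 W
0.01500 day → 1296 s
E = P × t = 15000 × 1296 = 1.944×10⁷ J
2431 kcal/lb → 2.24239×10⁷ J/kg
m = E / e_s = 1.944×10⁷ / 2.24239×10⁷ = 0.866932 kg
In grain: 0.866932 / 6.47989×10⁻⁵ = 13378.8 grain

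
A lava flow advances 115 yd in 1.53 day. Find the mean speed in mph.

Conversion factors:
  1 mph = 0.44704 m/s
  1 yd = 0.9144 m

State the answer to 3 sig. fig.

115 yd × 0.9144 = 105.156 m
1.53 day × 86400 = 132192 s
v = d / t = 105.156 m / 132192 s = 7.95479×10⁻⁴ m/s
7.95479×10⁻⁴ m/s ÷ (0.44704 m/s/mph) = 0.00177944 mph

0.00178 mph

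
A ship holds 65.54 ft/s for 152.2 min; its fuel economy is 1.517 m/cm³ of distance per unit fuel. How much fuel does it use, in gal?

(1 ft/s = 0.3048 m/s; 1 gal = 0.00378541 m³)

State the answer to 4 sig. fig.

65.54 ft/s → 19.9766 m/s
152.2 min → 9132 s
d = v × t = 19.9766 × 9132 = 182426 m
1.517 m/cm³ → 1.517×10⁶ m/m³
V = d / (distance per unit fuel) = 182426 / 1.517×10⁶ = 0.120254 m³
In gal: 0.120254 / 0.00378541 = 31.7678 gal

31.77 gal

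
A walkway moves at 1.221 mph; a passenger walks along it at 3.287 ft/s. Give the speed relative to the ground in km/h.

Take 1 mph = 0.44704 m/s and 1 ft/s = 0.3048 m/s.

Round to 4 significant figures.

5.572 km/h

1.221 mph × 0.44704 = 0.545836 m/s
3.287 ft/s × 0.3048 = 1.00188 m/s
Total: 0.545836 + 1.00188 = 1.54772 m/s
In km/h: 1.54772 / (1/3.6) = 5.57179 km/h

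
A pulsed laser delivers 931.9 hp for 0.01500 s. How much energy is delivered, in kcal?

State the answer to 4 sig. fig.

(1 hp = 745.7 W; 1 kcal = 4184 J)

2.491 kcal

931.9 hp × 745.7 = 694918 W
E = P × t = 694918 W × 0.015 s = 10423.8 J
10423.8 J ÷ (4184 J/kcal) = 2.49135 kcal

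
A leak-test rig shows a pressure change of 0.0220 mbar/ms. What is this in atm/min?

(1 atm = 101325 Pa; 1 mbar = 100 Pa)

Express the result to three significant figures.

1.30 atm/min

0.0220 mbar/ms × 100 Pa/mbar ÷ 0.001 s/ms = 2200 Pa/s
2200 Pa/s ÷ 101325 Pa/atm × 60 s/min = 1.30274 atm/min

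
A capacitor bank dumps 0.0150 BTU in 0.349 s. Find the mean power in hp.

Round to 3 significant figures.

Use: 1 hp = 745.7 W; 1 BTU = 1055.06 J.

0.0608 hp

0.0150 BTU × 1055.06 = 15.8259 J
P = E / t = 15.8259 J / 0.349 s = 45.3464 W
45.3464 W ÷ (745.7 W/hp) = 0.0608105 hp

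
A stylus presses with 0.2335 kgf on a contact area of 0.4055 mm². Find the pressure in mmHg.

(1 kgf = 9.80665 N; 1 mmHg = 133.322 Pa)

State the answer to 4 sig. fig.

0.2335 kgf × 9.80665 → 2.28985 N
0.4055 mm² × 10⁻⁶ → 4.055×10⁻⁷ m²
P = F / A = 2.28985 N / 4.055×10⁻⁷ m² = 5.64698×10⁶ Pa
5.64698×10⁶ Pa ÷ (133.322 Pa/mmHg) = 42356 mmHg

4.236×10⁴ mmHg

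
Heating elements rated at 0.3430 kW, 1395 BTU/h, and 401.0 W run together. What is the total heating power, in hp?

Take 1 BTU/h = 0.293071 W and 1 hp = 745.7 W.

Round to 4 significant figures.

0.3430 kW × 1000 = 343 W
1395 BTU/h × 0.293071 = 408.834 W
401.0 W (already W)
Total: 343 + 408.834 + 401 = 1152.83 W
In hp: 1152.83 / 745.7 = 1.54597 hp

1.546 hp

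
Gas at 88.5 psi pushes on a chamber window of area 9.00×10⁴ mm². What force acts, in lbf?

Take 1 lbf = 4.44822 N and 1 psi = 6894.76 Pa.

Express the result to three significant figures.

88.5 psi × 6894.76 = 610186 Pa
9.00×10⁴ mm² × 10⁻⁶ = 0.09 m²
F = P × A = 610186 Pa × 0.09 m² = 54916.7 N
54916.7 N ÷ (4.44822 N/lbf) = 12345.8 lbf

1.23×10⁴ lbf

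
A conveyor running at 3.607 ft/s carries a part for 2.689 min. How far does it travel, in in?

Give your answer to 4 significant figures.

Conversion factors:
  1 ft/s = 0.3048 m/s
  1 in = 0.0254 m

6983 in

3.607 ft/s × 0.3048 → 1.09941 m/s
2.689 min × 60 → 161.34 s
d = v × t = 1.09941 m/s × 161.34 s = 177.379 m
177.379 m ÷ (0.0254 m/in) = 6983.43 in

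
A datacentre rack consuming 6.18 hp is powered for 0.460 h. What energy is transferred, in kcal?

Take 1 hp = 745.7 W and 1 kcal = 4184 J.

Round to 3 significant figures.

6.18 hp × 745.7 = 4608.43 W
0.460 h × 3600 = 1656 s
E = P × t = 4608.43 W × 1656 s = 7.63156×10⁶ J
7.63156×10⁶ J ÷ (4184 J/kcal) = 1823.99 kcal

1820 kcal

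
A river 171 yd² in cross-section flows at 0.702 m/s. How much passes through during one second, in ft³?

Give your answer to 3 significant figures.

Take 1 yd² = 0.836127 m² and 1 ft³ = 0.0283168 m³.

171 yd² × 0.836127 = 142.978 m²
V = v × A × t = 0.702 m/s × 142.978 m² × 1 s = 100.371 m³
100.371 m³ ÷ (0.0283168 m³/ft³) = 3544.57 ft³

3540 ft³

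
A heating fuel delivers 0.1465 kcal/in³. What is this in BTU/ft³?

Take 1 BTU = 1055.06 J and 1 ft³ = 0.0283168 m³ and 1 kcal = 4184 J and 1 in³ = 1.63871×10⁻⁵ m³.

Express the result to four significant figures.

1004 BTU/ft³

0.1465 kcal/in³ × 4184 J/kcal ÷ 1.63871×10⁻⁵ m³/in³ = 3.74048×10⁷ J/m³
3.74048×10⁷ J/m³ ÷ 1055.06 J/BTU × 0.0283168 m³/ft³ = 1003.91 BTU/ft³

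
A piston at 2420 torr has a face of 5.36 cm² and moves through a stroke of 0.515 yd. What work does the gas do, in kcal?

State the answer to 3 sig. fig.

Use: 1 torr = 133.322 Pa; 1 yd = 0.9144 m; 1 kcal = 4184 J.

0.0195 kcal

2420 torr → 322639 Pa
5.36 cm² → 5.36×10⁻⁴ m²
F = P × A = 322639 × 5.36×10⁻⁴ = 172.935 N
0.515 yd → 0.470916 m
W = F × d = 172.935 × 0.470916 = 81.4379 J
In kcal: 81.4379 / 4184 = 0.0194641 kcal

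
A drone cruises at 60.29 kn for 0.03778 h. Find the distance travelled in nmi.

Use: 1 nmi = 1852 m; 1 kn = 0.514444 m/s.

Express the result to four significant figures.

60.29 kn × 0.514444 = 31.0158 m/s
0.03778 h × 3600 = 136.008 s
d = v × t = 31.0158 m/s × 136.008 s = 4218.4 m
4218.4 m ÷ (1852 m/nmi) = 2.27775 nmi

2.278 nmi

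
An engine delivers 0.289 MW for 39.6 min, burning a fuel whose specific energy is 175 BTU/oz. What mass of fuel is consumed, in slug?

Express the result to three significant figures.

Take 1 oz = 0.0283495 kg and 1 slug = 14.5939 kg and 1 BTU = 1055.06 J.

0.289 MW → 289000 W
39.6 min → 2376 s
E = P × t = 289000 × 2376 = 6.86664×10⁸ J
175 BTU/oz → 6.51283×10⁶ J/kg
m = E / e_s = 6.86664×10⁸ / 6.51283×10⁶ = 105.433 kg
In slug: 105.433 / 14.5939 = 7.22446 slug

7.22 slug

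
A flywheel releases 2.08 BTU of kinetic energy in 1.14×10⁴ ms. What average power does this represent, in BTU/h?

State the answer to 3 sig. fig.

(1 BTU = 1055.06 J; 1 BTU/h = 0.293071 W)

2.08 BTU × 1055.06 = 2194.52 J
1.14×10⁴ ms × 0.001 = 11.4 s
P = E / t = 2194.52 J / 11.4 s = 192.502 W
192.502 W ÷ (0.293071 W/BTU/h) = 656.844 BTU/h

657 BTU/h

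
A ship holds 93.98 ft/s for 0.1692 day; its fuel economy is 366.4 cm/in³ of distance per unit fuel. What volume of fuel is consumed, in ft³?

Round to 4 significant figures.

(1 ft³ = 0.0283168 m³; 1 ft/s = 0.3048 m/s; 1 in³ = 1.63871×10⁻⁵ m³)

93.98 ft/s → 28.6451 m/s
0.1692 day → 14618.9 s
d = v × t = 28.6451 × 14618.9 = 418760 m
366.4 cm/in³ → 223591 m/m³
V = d / (distance per unit fuel) = 418760 / 223591 = 1.87288 m³
In ft³: 1.87288 / 0.0283168 = 66.1402 ft³

66.14 ft³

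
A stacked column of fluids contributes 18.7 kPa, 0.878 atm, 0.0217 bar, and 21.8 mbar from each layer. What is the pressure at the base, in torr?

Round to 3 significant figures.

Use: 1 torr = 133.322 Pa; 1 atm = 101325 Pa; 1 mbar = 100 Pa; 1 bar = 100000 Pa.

840 torr

18.7 kPa × 1000 → 18700 Pa
0.878 atm × 101325 → 88963.4 Pa
0.0217 bar × 100000 → 2170 Pa
21.8 mbar × 100 → 2180 Pa
Sum: 18700 + 88963.4 + 2170 + 2180 = 112013 Pa
In torr: 112013 / 133.322 = 840.169 torr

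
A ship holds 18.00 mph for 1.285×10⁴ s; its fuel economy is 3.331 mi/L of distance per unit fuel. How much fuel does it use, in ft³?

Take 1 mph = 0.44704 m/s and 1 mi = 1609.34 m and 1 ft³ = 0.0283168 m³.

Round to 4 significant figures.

18.00 mph → 8.04672 m/s
d = v × t = 8.04672 × 12850 = 103400 m
3.331 mi/L → 5.36071×10⁶ m/m³
V = d / (distance per unit fuel) = 103400 / 5.36071×10⁶ = 0.0192885 m³
In ft³: 0.0192885 / 0.0283168 = 0.681168 ft³

0.6812 ft³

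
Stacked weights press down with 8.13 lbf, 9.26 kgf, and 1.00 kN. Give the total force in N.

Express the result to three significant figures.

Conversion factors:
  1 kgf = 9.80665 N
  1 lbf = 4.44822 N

8.13 lbf × 4.44822 = 36.164 N
9.26 kgf × 9.80665 = 90.8096 N
1.00 kN × 1000 = 1000 N
Sum: 36.164 + 90.8096 + 1000 = 1126.97 N

1130 N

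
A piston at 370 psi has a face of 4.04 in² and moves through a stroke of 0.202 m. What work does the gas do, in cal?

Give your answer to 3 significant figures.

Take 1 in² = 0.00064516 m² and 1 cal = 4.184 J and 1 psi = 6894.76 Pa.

321 cal

370 psi → 2.55106×10⁶ Pa
4.04 in² → 0.00260645 m²
F = P × A = 2.55106×10⁶ × 0.00260645 = 6649.21 N
W = F × d = 6649.21 × 0.202 = 1343.14 J
In cal: 1343.14 / 4.184 = 321.018 cal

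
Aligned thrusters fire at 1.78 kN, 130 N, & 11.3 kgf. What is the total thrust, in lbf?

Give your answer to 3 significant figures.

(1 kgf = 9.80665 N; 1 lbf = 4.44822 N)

454 lbf

1.78 kN × 1000 = 1780 N
130 N (already N)
11.3 kgf × 9.80665 = 110.815 N
Total: 1780 + 130 + 110.815 = 2020.82 N
In lbf: 2020.82 / 4.44822 = 454.299 lbf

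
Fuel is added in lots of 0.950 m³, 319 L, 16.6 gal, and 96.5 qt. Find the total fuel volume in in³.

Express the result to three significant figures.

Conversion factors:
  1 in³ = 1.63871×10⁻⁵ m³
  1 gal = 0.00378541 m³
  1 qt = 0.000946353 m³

0.950 m³ (already m³)
319 L × 0.001 = 0.319 m³
16.6 gal × 0.00378541 = 0.0628378 m³
96.5 qt × 0.000946353 = 0.0913231 m³
Sum: 0.95 + 0.319 + 0.0628378 + 0.0913231 = 1.42316 m³
In in³: 1.42316 / 1.63871×10⁻⁵ = 86846.4 in³

8.68×10⁴ in³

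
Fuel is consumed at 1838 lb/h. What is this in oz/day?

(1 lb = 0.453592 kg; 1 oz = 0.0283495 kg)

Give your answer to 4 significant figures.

1838 lb/h × 0.453592 kg/lb ÷ 3600 s/h = 0.231584 kg/s
0.231584 kg/s ÷ 0.0283495 kg/oz × 86400 s/day = 705792 oz/day

7.058×10⁵ oz/day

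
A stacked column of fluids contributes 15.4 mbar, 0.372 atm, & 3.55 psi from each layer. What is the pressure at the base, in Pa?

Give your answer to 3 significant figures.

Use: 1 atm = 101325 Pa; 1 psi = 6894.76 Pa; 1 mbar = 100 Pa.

15.4 mbar × 100 = 1540 Pa
0.372 atm × 101325 = 37692.9 Pa
3.55 psi × 6894.76 = 24476.4 Pa
Combined: 1540 + 37692.9 + 24476.4 = 63709.3 Pa

6.37×10⁴ Pa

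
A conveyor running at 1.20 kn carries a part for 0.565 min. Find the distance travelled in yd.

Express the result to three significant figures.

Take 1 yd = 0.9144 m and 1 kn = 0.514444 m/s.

1.20 kn × 0.514444 = 0.617333 m/s
0.565 min × 60 = 33.9 s
d = v × t = 0.617333 m/s × 33.9 s = 20.9276 m
20.9276 m ÷ (0.9144 m/yd) = 22.8867 yd

22.9 yd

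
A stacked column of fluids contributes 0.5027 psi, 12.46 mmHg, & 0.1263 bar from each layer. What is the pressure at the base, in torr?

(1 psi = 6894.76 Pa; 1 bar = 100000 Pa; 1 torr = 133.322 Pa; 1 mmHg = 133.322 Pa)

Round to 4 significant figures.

0.5027 psi × 6894.76 = 3466 Pa
12.46 mmHg × 133.322 = 1661.19 Pa
0.1263 bar × 100000 = 12630 Pa
Combined: 3466 + 1661.19 + 12630 = 17757.2 Pa
In torr: 17757.2 / 133.322 = 133.19 torr

133.2 torr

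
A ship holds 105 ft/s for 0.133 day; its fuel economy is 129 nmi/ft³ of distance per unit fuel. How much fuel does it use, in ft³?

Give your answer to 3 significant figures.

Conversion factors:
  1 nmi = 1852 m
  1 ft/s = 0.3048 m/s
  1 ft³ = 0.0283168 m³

1.54 ft³

105 ft/s → 32.004 m/s
0.133 day → 11491.2 s
d = v × t = 32.004 × 11491.2 = 367764 m
129 nmi/ft³ → 8.43697×10⁶ m/m³
V = d / (distance per unit fuel) = 367764 / 8.43697×10⁶ = 0.0435896 m³
In ft³: 0.0435896 / 0.0283168 = 1.53935 ft³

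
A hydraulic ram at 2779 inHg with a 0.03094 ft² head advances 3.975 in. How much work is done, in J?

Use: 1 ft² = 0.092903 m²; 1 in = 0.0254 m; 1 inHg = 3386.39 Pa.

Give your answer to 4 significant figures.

2731 J

2779 inHg → 9.41078×10⁶ Pa
0.03094 ft² → 0.00287442 m²
F = P × A = 9.41078×10⁶ × 0.00287442 = 27050.5 N
3.975 in → 0.100965 m
W = F × d = 27050.5 × 0.100965 = 2731.15 J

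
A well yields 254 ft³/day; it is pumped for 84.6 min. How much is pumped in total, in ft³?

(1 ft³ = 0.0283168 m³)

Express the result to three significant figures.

14.9 ft³

254 ft³/day → 8.32461×10⁻⁵ m³/s
84.6 min → 5076 s
V = Q × t = 8.32461×10⁻⁵ × 5076 = 0.422557 m³
In ft³: 0.422557 / 0.0283168 = 14.9225 ft³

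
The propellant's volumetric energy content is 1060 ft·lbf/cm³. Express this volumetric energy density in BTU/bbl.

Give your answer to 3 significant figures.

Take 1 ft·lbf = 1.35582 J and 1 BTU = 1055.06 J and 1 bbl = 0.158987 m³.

2.17×10⁵ BTU/bbl

1060 ft·lbf/cm³ × 1.35582 J/ft·lbf ÷ 10⁻⁶ m³/cm³ = 1.43717×10⁹ J/m³
1.43717×10⁹ J/m³ ÷ 1055.06 J/BTU × 0.158987 m³/bbl = 216567 BTU/bbl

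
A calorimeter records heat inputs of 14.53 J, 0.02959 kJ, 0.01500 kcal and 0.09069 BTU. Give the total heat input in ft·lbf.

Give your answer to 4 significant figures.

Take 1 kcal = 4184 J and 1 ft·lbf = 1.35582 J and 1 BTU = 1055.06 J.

14.53 J (already J)
0.02959 kJ × 1000 = 29.59 J
0.01500 kcal × 4184 = 62.76 J
0.09069 BTU × 1055.06 = 95.6834 J
Total: 14.53 + 29.59 + 62.76 + 95.6834 = 202.563 J
In ft·lbf: 202.563 / 1.35582 = 149.403 ft·lbf

149.4 ft·lbf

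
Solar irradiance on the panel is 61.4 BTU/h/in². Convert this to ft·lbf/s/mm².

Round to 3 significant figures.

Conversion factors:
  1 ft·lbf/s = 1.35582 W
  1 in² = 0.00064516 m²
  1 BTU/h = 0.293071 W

61.4 BTU/h/in² × 0.293071 W/BTU/h ÷ 0.00064516 m²/in² = 27891.6 W/m²
27891.6 W/m² ÷ 1.35582 W/ft·lbf/s × 10⁻⁶ m²/mm² = 0.0205718 ft·lbf/s/mm²

0.0206 ft·lbf/s/mm²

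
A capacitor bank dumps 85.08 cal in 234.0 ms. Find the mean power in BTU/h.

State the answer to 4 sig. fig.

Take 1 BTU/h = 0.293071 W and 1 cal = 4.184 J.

85.08 cal × 4.184 = 355.975 J
234.0 ms × 0.001 = 0.234 s
P = E / t = 355.975 J / 0.234 s = 1521.26 W
1521.26 W ÷ (0.293071 W/BTU/h) = 5190.76 BTU/h

5191 BTU/h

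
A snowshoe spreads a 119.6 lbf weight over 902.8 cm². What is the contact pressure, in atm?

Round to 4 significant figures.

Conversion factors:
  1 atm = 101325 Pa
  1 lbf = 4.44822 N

119.6 lbf × 4.44822 = 532.007 N
902.8 cm² × 0.0001 = 0.09028 m²
P = F / A = 532.007 N / 0.09028 m² = 5892.86 Pa
5892.86 Pa ÷ (101325 Pa/atm) = 0.058158 atm

0.05816 atm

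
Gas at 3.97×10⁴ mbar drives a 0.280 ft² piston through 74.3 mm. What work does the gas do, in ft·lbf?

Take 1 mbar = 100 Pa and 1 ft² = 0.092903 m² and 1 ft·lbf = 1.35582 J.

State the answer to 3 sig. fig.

5660 ft·lbf

3.97×10⁴ mbar → 3.97×10⁶ Pa
0.280 ft² → 0.0260128 m²
F = P × A = 3.97×10⁶ × 0.0260128 = 103271 N
74.3 mm → 0.0743 m
W = F × d = 103271 × 0.0743 = 7673.04 J
In ft·lbf: 7673.04 / 1.35582 = 5659.34 ft·lbf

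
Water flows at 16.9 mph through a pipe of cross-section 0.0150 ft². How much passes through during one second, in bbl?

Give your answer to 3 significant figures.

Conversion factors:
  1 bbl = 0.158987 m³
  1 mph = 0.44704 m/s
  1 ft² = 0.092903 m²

16.9 mph × 0.44704 = 7.55498 m/s
0.0150 ft² × 0.092903 = 0.00139354 m²
V = v × A × t = 7.55498 m/s × 0.00139354 m² × 1 s = 0.0105282 m³
0.0105282 m³ ÷ (0.158987 m³/bbl) = 0.0662205 bbl

0.0662 bbl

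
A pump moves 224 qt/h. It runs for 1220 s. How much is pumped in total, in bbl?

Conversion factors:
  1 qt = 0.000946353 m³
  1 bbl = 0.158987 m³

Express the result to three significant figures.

224 qt/h → 5.88842×10⁻⁵ m³/s
V = Q × t = 5.88842×10⁻⁵ × 1220 = 0.0718387 m³
In bbl: 0.0718387 / 0.158987 = 0.451853 bbl

0.452 bbl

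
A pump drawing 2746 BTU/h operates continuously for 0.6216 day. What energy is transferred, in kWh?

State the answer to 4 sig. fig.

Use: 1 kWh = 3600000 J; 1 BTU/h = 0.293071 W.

12.01 kWh

2746 BTU/h × 0.293071 → 804.773 W
0.6216 day × 86400 → 53706.2 s
E = P × t = 804.773 W × 53706.2 s = 4.32213×10⁷ J
4.32213×10⁷ J ÷ (3600000 J/kWh) = 12.0059 kWh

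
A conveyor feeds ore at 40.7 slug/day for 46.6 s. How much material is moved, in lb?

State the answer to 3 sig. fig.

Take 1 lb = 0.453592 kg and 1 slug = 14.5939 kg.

0.706 lb

40.7 slug/day → 0.00687467 kg/s
m = ṁ × t = 0.00687467 × 46.6 = 0.32036 kg
In lb: 0.32036 / 0.453592 = 0.706273 lb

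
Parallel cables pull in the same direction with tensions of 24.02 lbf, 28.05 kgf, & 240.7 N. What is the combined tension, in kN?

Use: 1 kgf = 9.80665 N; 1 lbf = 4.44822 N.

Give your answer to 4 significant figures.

24.02 lbf × 4.44822 = 106.846 N
28.05 kgf × 9.80665 = 275.077 N
240.7 N (already N)
Sum: 106.846 + 275.077 + 240.7 = 622.623 N
In kN: 622.623 / 1000 = 0.622623 kN

0.6226 kN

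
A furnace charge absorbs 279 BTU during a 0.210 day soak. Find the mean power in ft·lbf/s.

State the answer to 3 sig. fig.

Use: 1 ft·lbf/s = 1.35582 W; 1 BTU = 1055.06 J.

12.0 ft·lbf/s

279 BTU × 1055.06 = 294362 J
0.210 day × 86400 = 18144 s
P = E / t = 294362 J / 18144 s = 16.2237 W
16.2237 W ÷ (1.35582 W/ft·lbf/s) = 11.966 ft·lbf/s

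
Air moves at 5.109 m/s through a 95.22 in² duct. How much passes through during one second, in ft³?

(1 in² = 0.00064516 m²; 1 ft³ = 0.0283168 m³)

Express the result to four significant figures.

11.08 ft³

95.22 in² × 0.00064516 → 0.0614321 m²
V = v × A × t = 5.109 m/s × 0.0614321 m² × 1 s = 0.313857 m³
0.313857 m³ ÷ (0.0283168 m³/ft³) = 11.0838 ft³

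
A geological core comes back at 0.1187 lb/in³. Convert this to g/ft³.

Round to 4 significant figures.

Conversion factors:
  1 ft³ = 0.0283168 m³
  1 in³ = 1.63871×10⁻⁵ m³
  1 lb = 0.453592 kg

0.1187 lb/in³ × 0.453592 kg/lb ÷ 1.63871×10⁻⁵ m³/in³ = 3285.59 kg/m³
3285.59 kg/m³ ÷ 0.001 kg/g × 0.0283168 m³/ft³ = 93037.4 g/ft³

9.304×10⁴ g/ft³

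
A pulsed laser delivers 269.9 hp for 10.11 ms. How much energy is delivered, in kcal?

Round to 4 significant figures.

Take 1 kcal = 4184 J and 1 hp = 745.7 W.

269.9 hp × 745.7 → 201264 W
10.11 ms × 0.001 → 0.01011 s
E = P × t = 201264 W × 0.01011 s = 2034.78 J
2034.78 J ÷ (4184 J/kcal) = 0.486324 kcal

0.4863 kcal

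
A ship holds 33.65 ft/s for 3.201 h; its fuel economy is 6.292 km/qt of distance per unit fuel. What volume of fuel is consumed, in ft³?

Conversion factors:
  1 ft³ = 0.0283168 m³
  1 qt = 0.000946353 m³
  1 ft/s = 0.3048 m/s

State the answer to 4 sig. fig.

0.6278 ft³

33.65 ft/s → 10.2565 m/s
3.201 h → 11523.6 s
d = v × t = 10.2565 × 11523.6 = 118192 m
6.292 km/qt → 6.64868×10⁶ m/m³
V = d / (distance per unit fuel) = 118192 / 6.64868×10⁶ = 0.0177768 m³
In ft³: 0.0177768 / 0.0283168 = 0.627783 ft³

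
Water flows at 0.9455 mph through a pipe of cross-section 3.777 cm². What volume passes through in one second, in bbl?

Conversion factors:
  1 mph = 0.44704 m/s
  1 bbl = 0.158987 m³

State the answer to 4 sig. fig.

0.9455 mph × 0.44704 = 0.422676 m/s
3.777 cm² × 0.0001 = 3.777×10⁻⁴ m²
V = v × A × t = 0.422676 m/s × 3.777×10⁻⁴ m² × 1 s = 1.59645×10⁻⁴ m³
1.59645×10⁻⁴ m³ ÷ (0.158987 m³/bbl) = 0.00100414 bbl

0.001004 bbl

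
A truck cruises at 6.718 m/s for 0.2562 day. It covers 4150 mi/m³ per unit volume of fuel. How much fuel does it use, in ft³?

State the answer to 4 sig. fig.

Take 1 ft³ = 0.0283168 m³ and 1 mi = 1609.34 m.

0.7863 ft³

0.2562 day → 22135.7 s
d = v × t = 6.718 × 22135.7 = 148708 m
4150 mi/m³ → 6.67876×10⁶ m/m³
V = d / (distance per unit fuel) = 148708 / 6.67876×10⁶ = 0.0222658 m³
In ft³: 0.0222658 / 0.0283168 = 0.786311 ft³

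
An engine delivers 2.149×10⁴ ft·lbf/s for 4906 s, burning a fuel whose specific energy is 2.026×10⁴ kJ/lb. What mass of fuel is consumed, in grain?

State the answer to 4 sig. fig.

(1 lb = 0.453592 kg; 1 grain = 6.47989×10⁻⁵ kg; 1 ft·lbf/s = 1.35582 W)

2.149×10⁴ ft·lbf/s → 29136.6 W
E = P × t = 29136.6 × 4906 = 1.42944×10⁸ J
2.026×10⁴ kJ/lb → 4.46657×10⁷ J/kg
m = E / e_s = 1.42944×10⁸ / 4.46657×10⁷ = 3.20031 kg
In grain: 3.20031 / 6.47989×10⁻⁵ = 49388.3 grain

4.939×10⁴ grain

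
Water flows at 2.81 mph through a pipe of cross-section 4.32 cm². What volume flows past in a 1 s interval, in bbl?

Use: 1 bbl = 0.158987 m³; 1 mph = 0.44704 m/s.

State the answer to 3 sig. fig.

2.81 mph × 0.44704 = 1.25618 m/s
4.32 cm² × 0.0001 = 4.32×10⁻⁴ m²
V = v × A × t = 1.25618 m/s × 4.32×10⁻⁴ m² × 1 s = 5.4267×10⁻⁴ m³
5.4267×10⁻⁴ m³ ÷ (0.158987 m³/bbl) = 0.0034133 bbl

0.00341 bbl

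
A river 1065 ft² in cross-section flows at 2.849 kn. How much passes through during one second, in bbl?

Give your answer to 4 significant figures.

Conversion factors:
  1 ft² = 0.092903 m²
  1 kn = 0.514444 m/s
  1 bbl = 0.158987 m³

912.1 bbl

2.849 kn × 0.514444 → 1.46565 m/s
1065 ft² × 0.092903 → 98.9417 m²
V = v × A × t = 1.46565 m/s × 98.9417 m² × 1 s = 145.014 m³
145.014 m³ ÷ (0.158987 m³/bbl) = 912.112 bbl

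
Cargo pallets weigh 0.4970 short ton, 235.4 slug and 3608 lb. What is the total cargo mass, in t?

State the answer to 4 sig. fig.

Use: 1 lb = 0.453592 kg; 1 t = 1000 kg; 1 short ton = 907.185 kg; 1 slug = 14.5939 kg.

5.523 t

0.4970 short ton × 907.185 = 450.871 kg
235.4 slug × 14.5939 = 3435.4 kg
3608 lb × 0.453592 = 1636.56 kg
Combined: 450.871 + 3435.4 + 1636.56 = 5522.83 kg
In t: 5522.83 / 1000 = 5.52283 t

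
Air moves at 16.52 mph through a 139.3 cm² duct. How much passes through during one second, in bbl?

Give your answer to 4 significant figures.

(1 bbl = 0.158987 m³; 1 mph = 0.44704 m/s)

0.6471 bbl

16.52 mph × 0.44704 = 7.3851 m/s
139.3 cm² × 0.0001 = 0.01393 m²
V = v × A × t = 7.3851 m/s × 0.01393 m² × 1 s = 0.102874 m³
0.102874 m³ ÷ (0.158987 m³/bbl) = 0.647059 bbl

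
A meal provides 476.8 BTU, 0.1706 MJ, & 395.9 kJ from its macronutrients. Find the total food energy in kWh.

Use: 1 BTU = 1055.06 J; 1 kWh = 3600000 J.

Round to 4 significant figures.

0.2971 kWh

476.8 BTU × 1055.06 = 503053 J
0.1706 MJ × 1000000 = 170600 J
395.9 kJ × 1000 = 395900 J
Combined: 503053 + 170600 + 395900 = 1.06955×10⁶ J
In kWh: 1.06955×10⁶ / 3600000 = 0.297097 kWh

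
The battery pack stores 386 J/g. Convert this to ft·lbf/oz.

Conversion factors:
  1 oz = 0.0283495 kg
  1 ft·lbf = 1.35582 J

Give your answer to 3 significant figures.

8070 ft·lbf/oz

386 J/g ÷ 0.001 kg/g = 386000 J/kg
386000 J/kg ÷ 1.35582 J/ft·lbf × 0.0283495 kg/oz = 8071.06 ft·lbf/oz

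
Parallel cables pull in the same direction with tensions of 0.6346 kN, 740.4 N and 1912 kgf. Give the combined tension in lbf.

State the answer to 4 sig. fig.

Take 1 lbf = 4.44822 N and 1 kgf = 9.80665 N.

0.6346 kN × 1000 = 634.6 N
740.4 N (already N)
1912 kgf × 9.80665 = 18750.3 N
Sum: 634.6 + 740.4 + 18750.3 = 20125.3 N
In lbf: 20125.3 / 4.44822 = 4524.35 lbf

4524 lbf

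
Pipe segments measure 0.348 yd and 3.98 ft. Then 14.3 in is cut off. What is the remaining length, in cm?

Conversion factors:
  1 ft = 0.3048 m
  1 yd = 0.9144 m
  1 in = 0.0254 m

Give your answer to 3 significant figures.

117 cm

0.348 yd × 0.9144 = 0.318211 m
3.98 ft × 0.3048 = 1.2131 m
14.3 in × 0.0254 = 0.36322 m
Net: 0.318211 + 1.2131 − 0.36322 = 1.16809 m
In cm: 1.16809 / 0.01 = 116.809 cm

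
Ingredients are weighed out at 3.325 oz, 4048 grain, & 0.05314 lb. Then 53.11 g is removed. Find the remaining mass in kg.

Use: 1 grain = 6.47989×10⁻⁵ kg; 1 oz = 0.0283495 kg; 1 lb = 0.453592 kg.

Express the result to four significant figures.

3.325 oz × 0.0283495 → 0.0942621 kg
4048 grain × 6.47989×10⁻⁵ → 0.262306 kg
0.05314 lb × 0.453592 → 0.0241039 kg
53.11 g × 0.001 → 0.05311 kg
Sum: 0.0942621 + 0.262306 + 0.0241039 − 0.05311 = 0.327562 kg

0.3276 kg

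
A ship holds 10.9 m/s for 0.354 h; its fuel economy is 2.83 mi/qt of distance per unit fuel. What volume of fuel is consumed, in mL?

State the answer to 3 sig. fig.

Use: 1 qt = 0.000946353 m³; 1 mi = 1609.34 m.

0.354 h → 1274.4 s
d = v × t = 10.9 × 1274.4 = 13891 m
2.83 mi/qt → 4.81261×10⁶ m/m³
V = d / (distance per unit fuel) = 13891 / 4.81261×10⁶ = 0.00288638 m³
In mL: 0.00288638 / 10⁻⁶ = 2886.38 mL

2890 mL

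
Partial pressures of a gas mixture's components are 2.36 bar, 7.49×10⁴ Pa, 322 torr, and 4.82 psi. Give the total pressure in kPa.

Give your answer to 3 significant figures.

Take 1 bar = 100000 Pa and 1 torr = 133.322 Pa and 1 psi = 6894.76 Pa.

2.36 bar × 100000 = 236000 Pa
7.49×10⁴ Pa (already Pa)
322 torr × 133.322 = 42929.7 Pa
4.82 psi × 6894.76 = 33232.7 Pa
Sum: 236000 + 74900 + 42929.7 + 33232.7 = 387062 Pa
In kPa: 387062 / 1000 = 387.062 kPa

387 kPa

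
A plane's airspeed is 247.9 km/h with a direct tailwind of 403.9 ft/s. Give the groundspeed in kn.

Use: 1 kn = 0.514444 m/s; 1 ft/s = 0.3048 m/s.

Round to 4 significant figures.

373.2 kn

247.9 km/h × (1/3.6) = 68.8611 m/s
403.9 ft/s × 0.3048 = 123.109 m/s
Sum: 68.8611 + 123.109 = 191.97 m/s
In kn: 191.97 / 0.514444 = 373.16 kn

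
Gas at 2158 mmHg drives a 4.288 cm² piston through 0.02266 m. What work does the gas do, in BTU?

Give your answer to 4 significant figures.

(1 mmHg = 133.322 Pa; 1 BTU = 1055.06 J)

2158 mmHg → 287709 Pa
4.288 cm² → 4.288×10⁻⁴ m²
F = P × A = 287709 × 4.288×10⁻⁴ = 123.37 N
W = F × d = 123.37 × 0.02266 = 2.79556 J
In BTU: 2.79556 / 1055.06 = 0.00264967 BTU

0.002650 BTU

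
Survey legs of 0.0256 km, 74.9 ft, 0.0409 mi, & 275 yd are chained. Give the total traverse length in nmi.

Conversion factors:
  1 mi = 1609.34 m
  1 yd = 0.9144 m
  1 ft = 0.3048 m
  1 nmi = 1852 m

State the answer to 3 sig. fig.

0.0256 km × 1000 → 25.6 m
74.9 ft × 0.3048 → 22.8295 m
0.0409 mi × 1609.34 → 65.822 m
275 yd × 0.9144 → 251.46 m
Total: 25.6 + 22.8295 + 65.822 + 251.46 = 365.712 m
In nmi: 365.712 / 1852 = 0.197469 nmi

0.197 nmi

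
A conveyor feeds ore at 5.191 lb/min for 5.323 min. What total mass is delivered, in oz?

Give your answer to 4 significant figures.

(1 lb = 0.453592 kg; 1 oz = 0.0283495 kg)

442.1 oz

5.191 lb/min → 0.0392433 kg/s
5.323 min → 319.38 s
m = ṁ × t = 0.0392433 × 319.38 = 12.5335 kg
In oz: 12.5335 / 0.0283495 = 442.107 oz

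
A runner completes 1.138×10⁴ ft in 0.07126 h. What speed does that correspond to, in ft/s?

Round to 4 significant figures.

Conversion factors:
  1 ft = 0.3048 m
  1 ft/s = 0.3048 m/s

1.138×10⁴ ft × 0.3048 → 3468.62 m
0.07126 h × 3600 → 256.536 s
v = d / t = 3468.62 m / 256.536 s = 13.521 m/s
13.521 m/s ÷ (0.3048 m/s/ft/s) = 44.3602 ft/s

44.36 ft/s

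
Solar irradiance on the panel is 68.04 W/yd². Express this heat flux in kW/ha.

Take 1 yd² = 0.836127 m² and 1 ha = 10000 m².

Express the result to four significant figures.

68.04 W/yd² ÷ 0.836127 m²/yd² = 81.3752 W/m²
81.3752 W/m² ÷ 1000 W/kW × 10000 m²/ha = 813.752 kW/ha

813.8 kW/ha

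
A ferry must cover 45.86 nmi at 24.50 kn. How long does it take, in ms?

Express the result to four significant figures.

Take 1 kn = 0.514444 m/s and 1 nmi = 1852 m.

6.739×10⁶ ms

45.86 nmi × 1852 = 84932.7 m
24.50 kn × 0.514444 = 12.6039 m/s
t = d / v = 84932.7 m / 12.6039 m/s = 6738.6 s
6738.6 s ÷ (0.001 s/ms) = 6.7386×10⁶ ms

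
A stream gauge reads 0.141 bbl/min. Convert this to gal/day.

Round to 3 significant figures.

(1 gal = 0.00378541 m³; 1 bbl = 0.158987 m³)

0.141 bbl/min × 0.158987 m³/bbl ÷ 60 s/min = 3.73619×10⁻⁴ m³/s
3.73619×10⁻⁴ m³/s ÷ 0.00378541 m³/gal × 86400 s/day = 8527.66 gal/day

8530 gal/day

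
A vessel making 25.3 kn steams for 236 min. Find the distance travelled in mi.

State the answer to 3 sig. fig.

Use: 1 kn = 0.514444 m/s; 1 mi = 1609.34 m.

115 mi

25.3 kn × 0.514444 = 13.0154 m/s
236 min × 60 = 14160 s
d = v × t = 13.0154 m/s × 14160 s = 184298 m
184298 m ÷ (1609.34 m/mi) = 114.518 mi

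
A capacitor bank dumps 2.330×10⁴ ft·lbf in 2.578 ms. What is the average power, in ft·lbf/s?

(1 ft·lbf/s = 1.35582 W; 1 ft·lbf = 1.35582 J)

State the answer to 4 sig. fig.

9.038×10⁶ ft·lbf/s

2.330×10⁴ ft·lbf × 1.35582 = 31590.6 J
2.578 ms × 0.001 = 0.002578 s
P = E / t = 31590.6 J / 0.002578 s = 1.22539×10⁷ W
1.22539×10⁷ W ÷ (1.35582 W/ft·lbf/s) = 9.038×10⁶ ft·lbf/s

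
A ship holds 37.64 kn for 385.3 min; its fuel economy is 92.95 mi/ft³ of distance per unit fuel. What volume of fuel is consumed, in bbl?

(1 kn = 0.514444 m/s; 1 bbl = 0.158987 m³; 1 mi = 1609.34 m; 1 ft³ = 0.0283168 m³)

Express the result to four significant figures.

0.5330 bbl

37.64 kn → 19.3637 m/s
385.3 min → 23118 s
d = v × t = 19.3637 × 23118 = 447650 m
92.95 mi/ft³ → 5.28266×10⁶ m/m³
V = d / (distance per unit fuel) = 447650 / 5.28266×10⁶ = 0.0847395 m³
In bbl: 0.0847395 / 0.158987 = 0.532996 bbl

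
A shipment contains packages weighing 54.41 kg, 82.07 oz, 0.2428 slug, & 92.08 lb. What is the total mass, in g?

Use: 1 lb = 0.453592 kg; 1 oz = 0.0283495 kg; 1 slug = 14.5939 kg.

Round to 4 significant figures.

1.020×10⁵ g

54.41 kg (already kg)
82.07 oz × 0.0283495 = 2.32664 kg
0.2428 slug × 14.5939 = 3.5434 kg
92.08 lb × 0.453592 = 41.7668 kg
Sum: 54.41 + 2.32664 + 3.5434 + 41.7668 = 102.047 kg
In g: 102.047 / 0.001 = 102047 g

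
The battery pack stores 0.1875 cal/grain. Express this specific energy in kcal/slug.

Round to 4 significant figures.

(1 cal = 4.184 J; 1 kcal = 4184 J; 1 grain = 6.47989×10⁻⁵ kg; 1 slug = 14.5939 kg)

42.23 kcal/slug

0.1875 cal/grain × 4.184 J/cal ÷ 6.47989×10⁻⁵ kg/grain = 12106.7 J/kg
12106.7 J/kg ÷ 4184 J/kcal × 14.5939 kg/slug = 42.2285 kcal/slug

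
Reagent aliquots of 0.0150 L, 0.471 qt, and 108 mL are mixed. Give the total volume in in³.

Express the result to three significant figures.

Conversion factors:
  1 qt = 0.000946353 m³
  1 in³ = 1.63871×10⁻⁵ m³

0.0150 L × 0.001 = 1.5×10⁻⁵ m³
0.471 qt × 0.000946353 = 4.45732×10⁻⁴ m³
108 mL × 10⁻⁶ = 1.08×10⁻⁴ m³
Combined: 1.5×10⁻⁵ + 4.45732×10⁻⁴ + 1.08×10⁻⁴ = 5.68732×10⁻⁴ m³
In in³: 5.68732×10⁻⁴ / 1.63871×10⁻⁵ = 34.7061 in³

34.7 in³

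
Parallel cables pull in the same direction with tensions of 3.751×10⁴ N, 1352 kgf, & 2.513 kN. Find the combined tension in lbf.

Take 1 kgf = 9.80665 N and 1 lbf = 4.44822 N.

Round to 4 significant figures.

1.198×10⁴ lbf

3.751×10⁴ N (already N)
1352 kgf × 9.80665 = 13258.6 N
2.513 kN × 1000 = 2513 N
Total: 37510 + 13258.6 + 2513 = 53281.6 N
In lbf: 53281.6 / 4.44822 = 11978.2 lbf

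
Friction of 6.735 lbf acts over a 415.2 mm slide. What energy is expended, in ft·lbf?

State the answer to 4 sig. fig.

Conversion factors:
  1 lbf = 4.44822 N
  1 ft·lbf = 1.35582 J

9.174 ft·lbf

6.735 lbf × 4.44822 = 29.9588 N
415.2 mm × 0.001 = 0.4152 m
W = F × d = 29.9588 N × 0.4152 m = 12.4389 J
12.4389 J ÷ (1.35582 J/ft·lbf) = 9.17445 ft·lbf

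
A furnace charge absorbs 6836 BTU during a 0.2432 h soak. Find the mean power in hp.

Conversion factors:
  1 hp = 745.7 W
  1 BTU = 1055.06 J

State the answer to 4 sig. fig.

6836 BTU × 1055.06 → 7.21239×10⁶ J
0.2432 h × 3600 → 875.52 s
P = E / t = 7.21239×10⁶ J / 875.52 s = 8237.84 W
8237.84 W ÷ (745.7 W/hp) = 11.0471 hp

11.05 hp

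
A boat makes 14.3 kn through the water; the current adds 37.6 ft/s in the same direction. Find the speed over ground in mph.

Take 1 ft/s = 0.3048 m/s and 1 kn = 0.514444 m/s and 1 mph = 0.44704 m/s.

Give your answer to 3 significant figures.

42.1 mph

14.3 kn × 0.514444 = 7.35655 m/s
37.6 ft/s × 0.3048 = 11.4605 m/s
Combined: 7.35655 + 11.4605 = 18.8171 m/s
In mph: 18.8171 / 0.44704 = 42.0927 mph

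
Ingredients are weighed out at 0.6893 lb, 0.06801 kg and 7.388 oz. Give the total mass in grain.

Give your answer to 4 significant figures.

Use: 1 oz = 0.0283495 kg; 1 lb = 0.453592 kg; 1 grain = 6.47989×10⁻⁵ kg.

0.6893 lb × 0.453592 → 0.312661 kg
0.06801 kg (already kg)
7.388 oz × 0.0283495 → 0.209446 kg
Sum: 0.312661 + 0.06801 + 0.209446 = 0.590117 kg
In grain: 0.590117 / 6.47989×10⁻⁵ = 9106.9 grain

9107 grain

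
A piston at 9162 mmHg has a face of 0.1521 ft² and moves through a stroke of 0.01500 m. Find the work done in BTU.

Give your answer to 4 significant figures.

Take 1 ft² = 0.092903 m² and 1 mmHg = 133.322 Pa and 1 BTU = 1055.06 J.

0.2454 BTU

9162 mmHg → 1.2215×10⁶ Pa
0.1521 ft² → 0.0141305 m²
F = P × A = 1.2215×10⁶ × 0.0141305 = 17260.4 N
W = F × d = 17260.4 × 0.015 = 258.906 J
In BTU: 258.906 / 1055.06 = 0.245395 BTU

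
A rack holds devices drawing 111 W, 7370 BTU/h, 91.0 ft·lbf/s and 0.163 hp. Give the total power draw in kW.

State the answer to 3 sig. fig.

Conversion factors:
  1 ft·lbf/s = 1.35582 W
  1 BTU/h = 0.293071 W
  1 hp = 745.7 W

111 W (already W)
7370 BTU/h × 0.293071 → 2159.93 W
91.0 ft·lbf/s × 1.35582 → 123.38 W
0.163 hp × 745.7 → 121.549 W
Total: 111 + 2159.93 + 123.38 + 121.549 = 2515.86 W
In kW: 2515.86 / 1000 = 2.51586 kW

2.52 kW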